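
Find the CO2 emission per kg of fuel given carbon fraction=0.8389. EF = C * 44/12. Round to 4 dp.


EF = C_frac * (M_CO2 / M_C)
EF = 0.8389 * (44/12)
EF = 0.8389 * 3.666667 = 3.0760 kg_CO2/kg_fuel


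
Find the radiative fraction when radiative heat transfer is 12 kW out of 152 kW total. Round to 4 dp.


f_rad = Q_rad / Q_total
f_rad = 12 / 152 = 0.0789


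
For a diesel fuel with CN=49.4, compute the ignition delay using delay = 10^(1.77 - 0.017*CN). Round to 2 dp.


delay = 10^(1.77 - 0.017*CN)
Exponent = 1.77 - 0.017*49.4 = 0.9302
delay = 10^0.9302 = 8.52 ms


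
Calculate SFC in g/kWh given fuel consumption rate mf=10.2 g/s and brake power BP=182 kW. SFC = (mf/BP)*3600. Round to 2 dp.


SFC = (mf / BP) * 3600
Rate = 10.2 / 182 = 0.056044 g/(s*kW)
SFC = 0.056044 * 3600 = 201.76 g/kWh


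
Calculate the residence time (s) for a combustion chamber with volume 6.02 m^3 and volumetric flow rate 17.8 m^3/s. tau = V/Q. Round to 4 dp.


tau = V / Q_flow
tau = 6.02 / 17.8 = 0.3382 s


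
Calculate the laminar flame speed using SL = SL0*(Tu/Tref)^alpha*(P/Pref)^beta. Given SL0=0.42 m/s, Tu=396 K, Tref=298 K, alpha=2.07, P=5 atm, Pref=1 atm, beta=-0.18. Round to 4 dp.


SL = SL0 * (Tu/Tref)^alpha * (P/Pref)^beta
T ratio = 396/298 = 1.32885906
(T ratio)^alpha = 1.32885906^2.07 = 1.801364
(P/Pref)^beta = 5^(-0.18) = 0.748489
SL = 0.42 * 1.801364 * 0.748489 = 0.5663 m/s


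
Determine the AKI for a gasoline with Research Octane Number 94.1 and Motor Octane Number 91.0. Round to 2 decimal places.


AKI = (RON + MON) / 2
AKI = (94.1 + 91.0) / 2
AKI = 185.1 / 2 = 92.55


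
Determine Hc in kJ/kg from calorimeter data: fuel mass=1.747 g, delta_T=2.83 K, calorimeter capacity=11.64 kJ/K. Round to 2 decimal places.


Hc = C_cal * delta_T / m_fuel
Q_released = 11.64 * 2.83 = 32.9412 kJ
m_fuel = 1.747 g = 1.747/1000 kg = 0.001747 kg
Hc = 32.9412 / 0.001747 = 18855.87 kJ/kg


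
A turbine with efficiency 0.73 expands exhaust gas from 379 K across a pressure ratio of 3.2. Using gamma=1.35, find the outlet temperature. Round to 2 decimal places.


T_out = T_in * (1 - eta * (1 - PR^(-(gamma-1)/gamma)))
Exponent = -(1.35-1)/1.35 = -0.25925926
PR^exp = 3.2^(-0.25925926) = 0.73966521
Factor = 1 - 0.73*(1 - 0.73966521) = 0.80995560
T_out = 379 * 0.80995560 = 306.97 K


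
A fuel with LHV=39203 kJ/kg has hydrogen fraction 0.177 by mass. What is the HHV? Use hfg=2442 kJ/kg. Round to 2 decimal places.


HHV = LHV + hfg * 9 * H
Water addition = 2442 * 9 * 0.177 = 3890.106 kJ/kg
HHV = 39203 + 3890.106 = 43093.11 kJ/kg


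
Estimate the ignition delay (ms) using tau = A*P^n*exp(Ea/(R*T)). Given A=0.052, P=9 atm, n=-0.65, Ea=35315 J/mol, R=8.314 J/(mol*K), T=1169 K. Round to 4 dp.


tau = A * P^n * exp(Ea/(R*T))
P^n = 9^(-0.65) = 0.23974103
Ea/(R*T) = 35315/(8.314*1169) = 3.633580
exp(Ea/(R*T)) = 37.848056
tau = 0.052 * 0.23974103 * 37.848056 = 0.4718 ms


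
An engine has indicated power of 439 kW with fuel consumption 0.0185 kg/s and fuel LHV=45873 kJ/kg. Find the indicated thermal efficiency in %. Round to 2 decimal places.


eta_ith = (IP / (mf * LHV)) * 100
Denominator = 0.0185 * 45873 = 848.6505 kW
eta_ith = (439 / 848.6505) * 100 = 51.73%


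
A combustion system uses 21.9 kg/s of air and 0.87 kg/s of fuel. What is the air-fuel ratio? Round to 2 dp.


AFR = m_air / m_fuel
AFR = 21.9 / 0.87 = 25.17


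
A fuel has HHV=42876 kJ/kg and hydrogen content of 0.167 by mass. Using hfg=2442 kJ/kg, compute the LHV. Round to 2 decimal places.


LHV = HHV - hfg * 9 * H
Water correction = 2442 * 9 * 0.167 = 3670.326 kJ/kg
LHV = 42876 - 3670.326 = 39205.67 kJ/kg


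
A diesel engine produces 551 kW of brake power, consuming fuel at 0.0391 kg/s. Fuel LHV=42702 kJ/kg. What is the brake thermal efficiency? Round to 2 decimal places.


eta_BTE = (BP / (mf * LHV)) * 100
Denominator = 0.0391 * 42702 = 1669.6482 kW
eta_BTE = (551 / 1669.6482) * 100 = 33.00%


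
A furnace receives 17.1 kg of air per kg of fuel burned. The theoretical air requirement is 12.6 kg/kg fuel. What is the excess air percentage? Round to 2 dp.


Excess air = actual - stoichiometric = 17.1 - 12.6 = 4.50 kg/kg fuel
Excess air % = (excess / stoich) * 100 = (4.50 / 12.6) * 100 = 35.71%


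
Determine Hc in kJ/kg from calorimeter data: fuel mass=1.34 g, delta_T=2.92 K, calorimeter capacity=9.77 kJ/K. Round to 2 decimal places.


Hc = C_cal * delta_T / m_fuel
Q_released = 9.77 * 2.92 = 28.5284 kJ
m_fuel = 1.34 g = 1.34/1000 kg = 0.001340 kg
Hc = 28.5284 / 0.001340 = 21289.85 kJ/kg


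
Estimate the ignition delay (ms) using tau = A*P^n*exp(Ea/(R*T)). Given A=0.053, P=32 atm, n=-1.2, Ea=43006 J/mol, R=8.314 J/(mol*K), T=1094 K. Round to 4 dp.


tau = A * P^n * exp(Ea/(R*T))
P^n = 32^(-1.2) = 0.01562500
Ea/(R*T) = 43006/(8.314*1094) = 4.728264
exp(Ea/(R*T)) = 113.099041
tau = 0.053 * 0.01562500 * 113.099041 = 0.0937 ms


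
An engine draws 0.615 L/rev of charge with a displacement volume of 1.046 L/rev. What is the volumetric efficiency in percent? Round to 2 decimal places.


eta_v = (V_actual / V_disp) * 100
Ratio = 0.615 / 1.046 = 0.5880
eta_v = 0.5880 * 100 = 58.80%


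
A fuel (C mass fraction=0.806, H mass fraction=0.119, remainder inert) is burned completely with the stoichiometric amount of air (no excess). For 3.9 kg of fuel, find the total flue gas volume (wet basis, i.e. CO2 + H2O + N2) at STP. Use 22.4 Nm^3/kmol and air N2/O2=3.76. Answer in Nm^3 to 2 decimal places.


Per kg fuel: CO2 = (C/12 kmol)*22.4 = (0.806/12)*22.4 = 1.50453 Nm^3
Per kg fuel: H2O = (H/2 kmol)*22.4 = (0.119/2)*22.4 = 1.33280 Nm^3
O2 needed per kg fuel = C/12 + H/4 = 0.806/12 + 0.119/4 = 0.09691667 kmol
Per kg fuel: N2 = O2*3.76*22.4 = 0.09691667*3.76*22.4 = 8.16271 Nm^3
Total per kg = 1.50453 + 1.33280 + 8.16271 = 11.00004 Nm^3
Total = 11.00004 * 3.9 = 42.90 Nm^3


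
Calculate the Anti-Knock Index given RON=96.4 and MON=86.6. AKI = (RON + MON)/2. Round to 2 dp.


AKI = (RON + MON) / 2
AKI = (96.4 + 86.6) / 2
AKI = 183.0 / 2 = 91.50


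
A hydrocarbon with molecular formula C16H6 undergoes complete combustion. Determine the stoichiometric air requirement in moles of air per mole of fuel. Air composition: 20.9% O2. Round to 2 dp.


Balanced combustion: C16H6 + 17.5 O2 -> 16 CO2 + 3 H2O
O2 needed = C + H/4 = 16 + 6/4 = 17.50 moles
Air moles = O2 / 0.209 = 17.50 / 0.209 = 83.73 moles air


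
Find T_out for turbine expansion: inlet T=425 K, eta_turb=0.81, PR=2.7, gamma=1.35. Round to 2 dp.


T_out = T_in * (1 - eta * (1 - PR^(-(gamma-1)/gamma)))
Exponent = -(1.35-1)/1.35 = -0.25925926
PR^exp = 2.7^(-0.25925926) = 0.77297411
Factor = 1 - 0.81*(1 - 0.77297411) = 0.81610903
T_out = 425 * 0.81610903 = 346.85 K


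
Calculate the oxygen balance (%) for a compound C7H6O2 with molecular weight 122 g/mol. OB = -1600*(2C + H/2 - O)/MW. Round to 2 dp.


OB = -1600 * (2C + H/2 - O) / MW
Inner = 2*7 + 6/2 - 2 = 15.00
OB = -1600 * 15.00 / 122 = -196.72%


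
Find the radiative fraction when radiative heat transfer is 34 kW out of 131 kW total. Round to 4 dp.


f_rad = Q_rad / Q_total
f_rad = 34 / 131 = 0.2595


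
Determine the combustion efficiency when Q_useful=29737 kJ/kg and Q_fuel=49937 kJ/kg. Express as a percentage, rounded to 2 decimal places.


Efficiency = (Q_useful / Q_fuel) * 100
Efficiency = (29737 / 49937) * 100
Efficiency = 0.5955 * 100 = 59.55%


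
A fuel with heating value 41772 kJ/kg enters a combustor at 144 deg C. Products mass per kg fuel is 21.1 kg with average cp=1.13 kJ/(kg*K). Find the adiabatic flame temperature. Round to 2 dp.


T_ad = T_in + Hc / (m_p * cp)
Denominator = 21.1 * 1.13 = 23.8430
Temperature rise = 41772 / 23.8430 = 1751.96 K
T_ad = 144 + 1751.96 = 1895.96 deg C


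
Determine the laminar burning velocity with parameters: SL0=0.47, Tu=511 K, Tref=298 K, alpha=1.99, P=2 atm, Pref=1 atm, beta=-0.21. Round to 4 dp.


SL = SL0 * (Tu/Tref)^alpha * (P/Pref)^beta
T ratio = 511/298 = 1.71476510
(T ratio)^alpha = 1.71476510^1.99 = 2.924605
(P/Pref)^beta = 2^(-0.21) = 0.864537
SL = 0.47 * 2.924605 * 0.864537 = 1.1884 m/s


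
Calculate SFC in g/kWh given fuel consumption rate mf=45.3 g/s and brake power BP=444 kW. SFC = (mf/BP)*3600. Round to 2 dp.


SFC = (mf / BP) * 3600
Rate = 45.3 / 444 = 0.102027 g/(s*kW)
SFC = 0.102027 * 3600 = 367.30 g/kWh


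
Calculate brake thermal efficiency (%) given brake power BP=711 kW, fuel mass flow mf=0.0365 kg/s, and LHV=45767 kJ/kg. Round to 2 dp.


eta_BTE = (BP / (mf * LHV)) * 100
Denominator = 0.0365 * 45767 = 1670.4955 kW
eta_BTE = (711 / 1670.4955) * 100 = 42.56%


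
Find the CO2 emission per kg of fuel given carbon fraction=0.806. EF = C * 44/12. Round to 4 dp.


EF = C_frac * (M_CO2 / M_C)
EF = 0.806 * (44/12)
EF = 0.806 * 3.666667 = 2.9553 kg_CO2/kg_fuel


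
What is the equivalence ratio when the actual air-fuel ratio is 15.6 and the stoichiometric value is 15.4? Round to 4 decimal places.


phi = AFR_stoich / AFR_actual
phi = 15.4 / 15.6 = 0.9872


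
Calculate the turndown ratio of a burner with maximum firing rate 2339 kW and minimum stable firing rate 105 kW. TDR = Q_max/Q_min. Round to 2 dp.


TDR = Q_max / Q_min
TDR = 2339 / 105 = 22.28


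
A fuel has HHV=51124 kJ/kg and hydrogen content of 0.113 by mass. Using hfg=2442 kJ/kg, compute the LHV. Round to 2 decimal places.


LHV = HHV - hfg * 9 * H
Water correction = 2442 * 9 * 0.113 = 2483.514 kJ/kg
LHV = 51124 - 2483.514 = 48640.49 kJ/kg


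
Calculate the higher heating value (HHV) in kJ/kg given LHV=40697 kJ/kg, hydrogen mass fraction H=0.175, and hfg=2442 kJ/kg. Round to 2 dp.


HHV = LHV + hfg * 9 * H
Water addition = 2442 * 9 * 0.175 = 3846.150 kJ/kg
HHV = 40697 + 3846.150 = 44543.15 kJ/kg


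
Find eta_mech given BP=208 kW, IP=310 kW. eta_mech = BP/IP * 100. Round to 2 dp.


eta_mech = (BP / IP) * 100
Ratio = 208 / 310 = 0.6710
eta_mech = 0.6710 * 100 = 67.10%


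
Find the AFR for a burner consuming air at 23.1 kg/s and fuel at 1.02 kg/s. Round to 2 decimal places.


AFR = m_air / m_fuel
AFR = 23.1 / 1.02 = 22.65


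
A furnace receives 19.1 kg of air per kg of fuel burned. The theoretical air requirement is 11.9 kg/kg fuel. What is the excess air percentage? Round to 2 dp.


Excess air = actual - stoichiometric = 19.1 - 11.9 = 7.20 kg/kg fuel
Excess air % = (excess / stoich) * 100 = (7.20 / 11.9) * 100 = 60.50%


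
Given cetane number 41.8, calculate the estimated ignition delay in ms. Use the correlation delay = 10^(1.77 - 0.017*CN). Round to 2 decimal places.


delay = 10^(1.77 - 0.017*CN)
Exponent = 1.77 - 0.017*41.8 = 1.0594
delay = 10^1.0594 = 11.47 ms


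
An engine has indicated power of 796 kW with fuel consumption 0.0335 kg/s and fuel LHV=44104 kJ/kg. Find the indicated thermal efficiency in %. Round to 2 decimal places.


eta_ith = (IP / (mf * LHV)) * 100
Denominator = 0.0335 * 44104 = 1477.4840 kW
eta_ith = (796 / 1477.4840) * 100 = 53.88%


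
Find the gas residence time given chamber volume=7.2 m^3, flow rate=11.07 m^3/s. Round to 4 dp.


tau = V / Q_flow
tau = 7.2 / 11.07 = 0.6504 s


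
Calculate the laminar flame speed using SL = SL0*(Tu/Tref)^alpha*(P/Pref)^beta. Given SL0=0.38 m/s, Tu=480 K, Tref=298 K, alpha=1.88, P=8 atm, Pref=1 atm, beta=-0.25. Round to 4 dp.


SL = SL0 * (Tu/Tref)^alpha * (P/Pref)^beta
T ratio = 480/298 = 1.61073826
(T ratio)^alpha = 1.61073826^1.88 = 2.450231
(P/Pref)^beta = 8^(-0.25) = 0.594604
SL = 0.38 * 2.450231 * 0.594604 = 0.5536 m/s


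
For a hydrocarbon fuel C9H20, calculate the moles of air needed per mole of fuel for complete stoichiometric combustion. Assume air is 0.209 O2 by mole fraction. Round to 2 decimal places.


Balanced combustion: C9H20 + 14 O2 -> 9 CO2 + 10 H2O
O2 needed = C + H/4 = 9 + 20/4 = 14.00 moles
Air moles = O2 / 0.209 = 14.00 / 0.209 = 66.99 moles air


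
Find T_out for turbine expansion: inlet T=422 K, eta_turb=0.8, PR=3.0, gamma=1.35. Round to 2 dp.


T_out = T_in * (1 - eta * (1 - PR^(-(gamma-1)/gamma)))
Exponent = -(1.35-1)/1.35 = -0.25925926
PR^exp = 3.0^(-0.25925926) = 0.75214556
Factor = 1 - 0.8*(1 - 0.75214556) = 0.80171645
T_out = 422 * 0.80171645 = 338.32 K


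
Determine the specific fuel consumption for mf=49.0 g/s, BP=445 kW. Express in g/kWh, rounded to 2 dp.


SFC = (mf / BP) * 3600
Rate = 49.0 / 445 = 0.110112 g/(s*kW)
SFC = 0.110112 * 3600 = 396.40 g/kWh


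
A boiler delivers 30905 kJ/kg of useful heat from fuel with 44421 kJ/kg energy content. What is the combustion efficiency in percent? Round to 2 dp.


Efficiency = (Q_useful / Q_fuel) * 100
Efficiency = (30905 / 44421) * 100
Efficiency = 0.6957 * 100 = 69.57%


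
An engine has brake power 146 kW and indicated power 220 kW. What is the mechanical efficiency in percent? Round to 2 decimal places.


eta_mech = (BP / IP) * 100
Ratio = 146 / 220 = 0.6636
eta_mech = 0.6636 * 100 = 66.36%


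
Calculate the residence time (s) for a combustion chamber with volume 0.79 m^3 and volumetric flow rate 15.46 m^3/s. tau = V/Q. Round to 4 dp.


tau = V / Q_flow
tau = 0.79 / 15.46 = 0.0511 s


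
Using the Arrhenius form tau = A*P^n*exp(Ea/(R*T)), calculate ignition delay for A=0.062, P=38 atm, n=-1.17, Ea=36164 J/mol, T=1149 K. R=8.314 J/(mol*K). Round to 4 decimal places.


tau = A * P^n * exp(Ea/(R*T))
P^n = 38^(-1.17) = 0.01417925
Ea/(R*T) = 36164/(8.314*1149) = 3.785702
exp(Ea/(R*T)) = 44.066590
tau = 0.062 * 0.01417925 * 44.066590 = 0.0387 ms


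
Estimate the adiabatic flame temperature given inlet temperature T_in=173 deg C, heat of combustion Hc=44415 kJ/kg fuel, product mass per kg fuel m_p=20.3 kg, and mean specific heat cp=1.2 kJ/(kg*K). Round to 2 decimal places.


T_ad = T_in + Hc / (m_p * cp)
Denominator = 20.3 * 1.2 = 24.3600
Temperature rise = 44415 / 24.3600 = 1823.28 K
T_ad = 173 + 1823.28 = 1996.28 deg C


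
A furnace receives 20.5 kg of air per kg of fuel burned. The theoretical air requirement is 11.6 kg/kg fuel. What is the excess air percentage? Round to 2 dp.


Excess air = actual - stoichiometric = 20.5 - 11.6 = 8.90 kg/kg fuel
Excess air % = (excess / stoich) * 100 = (8.90 / 11.6) * 100 = 76.72%


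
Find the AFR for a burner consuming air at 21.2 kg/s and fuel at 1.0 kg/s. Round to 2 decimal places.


AFR = m_air / m_fuel
AFR = 21.2 / 1.0 = 21.20


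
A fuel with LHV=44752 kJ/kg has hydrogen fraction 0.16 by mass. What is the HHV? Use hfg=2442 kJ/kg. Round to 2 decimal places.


HHV = LHV + hfg * 9 * H
Water addition = 2442 * 9 * 0.16 = 3516.480 kJ/kg
HHV = 44752 + 3516.480 = 48268.48 kJ/kg


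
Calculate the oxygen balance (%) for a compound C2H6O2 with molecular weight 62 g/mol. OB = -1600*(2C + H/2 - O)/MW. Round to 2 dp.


OB = -1600 * (2C + H/2 - O) / MW
Inner = 2*2 + 6/2 - 2 = 5.00
OB = -1600 * 5.00 / 62 = -129.03%


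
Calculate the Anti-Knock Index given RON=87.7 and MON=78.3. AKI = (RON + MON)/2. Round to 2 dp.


AKI = (RON + MON) / 2
AKI = (87.7 + 78.3) / 2
AKI = 166.0 / 2 = 83.00


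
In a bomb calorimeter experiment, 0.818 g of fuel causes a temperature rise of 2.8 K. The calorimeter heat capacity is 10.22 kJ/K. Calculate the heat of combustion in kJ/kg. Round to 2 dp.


Hc = C_cal * delta_T / m_fuel
Q_released = 10.22 * 2.8 = 28.6160 kJ
m_fuel = 0.818 g = 0.818/1000 kg = 0.000818 kg
Hc = 28.6160 / 0.000818 = 34982.89 kJ/kg


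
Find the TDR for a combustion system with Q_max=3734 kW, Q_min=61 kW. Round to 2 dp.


TDR = Q_max / Q_min
TDR = 3734 / 61 = 61.21


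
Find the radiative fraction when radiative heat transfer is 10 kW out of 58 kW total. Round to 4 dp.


f_rad = Q_rad / Q_total
f_rad = 10 / 58 = 0.1724


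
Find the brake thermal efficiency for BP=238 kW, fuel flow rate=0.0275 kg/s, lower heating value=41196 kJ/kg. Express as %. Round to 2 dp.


eta_BTE = (BP / (mf * LHV)) * 100
Denominator = 0.0275 * 41196 = 1132.8900 kW
eta_BTE = (238 / 1132.8900) * 100 = 21.01%


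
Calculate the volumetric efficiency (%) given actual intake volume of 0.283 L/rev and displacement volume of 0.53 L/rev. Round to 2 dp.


eta_v = (V_actual / V_disp) * 100
Ratio = 0.283 / 0.53 = 0.5340
eta_v = 0.5340 * 100 = 53.40%


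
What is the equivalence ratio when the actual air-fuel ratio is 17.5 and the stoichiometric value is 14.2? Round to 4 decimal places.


phi = AFR_stoich / AFR_actual
phi = 14.2 / 17.5 = 0.8114


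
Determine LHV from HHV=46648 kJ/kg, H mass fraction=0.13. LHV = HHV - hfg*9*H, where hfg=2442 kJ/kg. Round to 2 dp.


LHV = HHV - hfg * 9 * H
Water correction = 2442 * 9 * 0.13 = 2857.140 kJ/kg
LHV = 46648 - 2857.140 = 43790.86 kJ/kg


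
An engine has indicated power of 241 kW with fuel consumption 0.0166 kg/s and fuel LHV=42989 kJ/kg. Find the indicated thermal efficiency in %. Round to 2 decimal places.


eta_ith = (IP / (mf * LHV)) * 100
Denominator = 0.0166 * 42989 = 713.6174 kW
eta_ith = (241 / 713.6174) * 100 = 33.77%


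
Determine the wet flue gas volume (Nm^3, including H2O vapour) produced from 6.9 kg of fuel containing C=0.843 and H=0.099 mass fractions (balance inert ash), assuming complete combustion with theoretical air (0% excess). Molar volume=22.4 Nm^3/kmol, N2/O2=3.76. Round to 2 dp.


Per kg fuel: CO2 = (C/12 kmol)*22.4 = (0.843/12)*22.4 = 1.57360 Nm^3
Per kg fuel: H2O = (H/2 kmol)*22.4 = (0.099/2)*22.4 = 1.10880 Nm^3
O2 needed per kg fuel = C/12 + H/4 = 0.843/12 + 0.099/4 = 0.09500000 kmol
Per kg fuel: N2 = O2*3.76*22.4 = 0.09500000*3.76*22.4 = 8.00128 Nm^3
Total per kg = 1.57360 + 1.10880 + 8.00128 = 10.68368 Nm^3
Total = 10.68368 * 6.9 = 73.72 Nm^3


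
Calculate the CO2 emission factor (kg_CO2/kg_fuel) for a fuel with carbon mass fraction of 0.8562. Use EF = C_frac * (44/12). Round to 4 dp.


EF = C_frac * (M_CO2 / M_C)
EF = 0.8562 * (44/12)
EF = 0.8562 * 3.666667 = 3.1394 kg_CO2/kg_fuel


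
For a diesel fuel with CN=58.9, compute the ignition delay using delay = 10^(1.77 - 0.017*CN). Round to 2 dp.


delay = 10^(1.77 - 0.017*CN)
Exponent = 1.77 - 0.017*58.9 = 0.7687
delay = 10^0.7687 = 5.87 ms


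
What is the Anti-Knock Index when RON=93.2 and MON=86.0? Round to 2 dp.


AKI = (RON + MON) / 2
AKI = (93.2 + 86.0) / 2
AKI = 179.2 / 2 = 89.60


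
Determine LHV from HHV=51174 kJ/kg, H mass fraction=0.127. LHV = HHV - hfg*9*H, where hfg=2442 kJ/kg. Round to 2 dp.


LHV = HHV - hfg * 9 * H
Water correction = 2442 * 9 * 0.127 = 2791.206 kJ/kg
LHV = 51174 - 2791.206 = 48382.79 kJ/kg


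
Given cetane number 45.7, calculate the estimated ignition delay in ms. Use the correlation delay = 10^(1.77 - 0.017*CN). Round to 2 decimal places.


delay = 10^(1.77 - 0.017*CN)
Exponent = 1.77 - 0.017*45.7 = 0.9931
delay = 10^0.9931 = 9.84 ms


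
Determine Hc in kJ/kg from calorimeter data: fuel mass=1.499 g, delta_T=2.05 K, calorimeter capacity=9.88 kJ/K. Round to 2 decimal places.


Hc = C_cal * delta_T / m_fuel
Q_released = 9.88 * 2.05 = 20.2540 kJ
m_fuel = 1.499 g = 1.499/1000 kg = 0.001499 kg
Hc = 20.2540 / 0.001499 = 13511.67 kJ/kg


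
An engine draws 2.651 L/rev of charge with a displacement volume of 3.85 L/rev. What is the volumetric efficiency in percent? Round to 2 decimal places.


eta_v = (V_actual / V_disp) * 100
Ratio = 2.651 / 3.85 = 0.6886
eta_v = 0.6886 * 100 = 68.86%


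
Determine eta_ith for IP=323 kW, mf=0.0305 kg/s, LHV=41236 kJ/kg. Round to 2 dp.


eta_ith = (IP / (mf * LHV)) * 100
Denominator = 0.0305 * 41236 = 1257.6980 kW
eta_ith = (323 / 1257.6980) * 100 = 25.68%


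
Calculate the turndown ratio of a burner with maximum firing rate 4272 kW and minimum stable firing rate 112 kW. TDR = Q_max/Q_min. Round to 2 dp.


TDR = Q_max / Q_min
TDR = 4272 / 112 = 38.14


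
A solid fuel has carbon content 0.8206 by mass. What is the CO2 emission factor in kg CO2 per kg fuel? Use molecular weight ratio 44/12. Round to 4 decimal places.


EF = C_frac * (M_CO2 / M_C)
EF = 0.8206 * (44/12)
EF = 0.8206 * 3.666667 = 3.0089 kg_CO2/kg_fuel


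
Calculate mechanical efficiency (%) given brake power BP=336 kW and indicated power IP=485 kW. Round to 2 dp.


eta_mech = (BP / IP) * 100
Ratio = 336 / 485 = 0.6928
eta_mech = 0.6928 * 100 = 69.28%


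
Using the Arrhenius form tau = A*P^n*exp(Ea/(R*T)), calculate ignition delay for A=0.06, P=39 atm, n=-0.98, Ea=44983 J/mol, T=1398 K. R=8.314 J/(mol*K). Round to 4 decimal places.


tau = A * P^n * exp(Ea/(R*T))
P^n = 39^(-0.98) = 0.02759032
Ea/(R*T) = 44983/(8.314*1398) = 3.870181
exp(Ea/(R*T)) = 47.951042
tau = 0.06 * 0.02759032 * 47.951042 = 0.0794 ms


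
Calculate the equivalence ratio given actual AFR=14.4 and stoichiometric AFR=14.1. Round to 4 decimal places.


phi = AFR_stoich / AFR_actual
phi = 14.1 / 14.4 = 0.9792


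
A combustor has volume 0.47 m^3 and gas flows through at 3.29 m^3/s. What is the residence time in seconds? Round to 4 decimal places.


tau = V / Q_flow
tau = 0.47 / 3.29 = 0.1429 s


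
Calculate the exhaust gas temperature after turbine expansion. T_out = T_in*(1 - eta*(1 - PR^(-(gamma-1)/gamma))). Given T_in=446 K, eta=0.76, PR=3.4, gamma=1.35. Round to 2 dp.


T_out = T_in * (1 - eta * (1 - PR^(-(gamma-1)/gamma)))
Exponent = -(1.35-1)/1.35 = -0.25925926
PR^exp = 3.4^(-0.25925926) = 0.72813041
Factor = 1 - 0.76*(1 - 0.72813041) = 0.79337911
T_out = 446 * 0.79337911 = 353.85 K


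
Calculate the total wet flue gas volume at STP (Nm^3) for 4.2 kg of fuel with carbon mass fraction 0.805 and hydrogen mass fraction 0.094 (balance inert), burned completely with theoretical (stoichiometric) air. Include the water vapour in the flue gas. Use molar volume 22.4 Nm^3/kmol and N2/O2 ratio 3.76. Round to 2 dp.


Per kg fuel: CO2 = (C/12 kmol)*22.4 = (0.805/12)*22.4 = 1.50267 Nm^3
Per kg fuel: H2O = (H/2 kmol)*22.4 = (0.094/2)*22.4 = 1.05280 Nm^3
O2 needed per kg fuel = C/12 + H/4 = 0.805/12 + 0.094/4 = 0.09058333 kmol
Per kg fuel: N2 = O2*3.76*22.4 = 0.09058333*3.76*22.4 = 7.62929 Nm^3
Total per kg = 1.50267 + 1.05280 + 7.62929 = 10.18476 Nm^3
Total = 10.18476 * 4.2 = 42.78 Nm^3


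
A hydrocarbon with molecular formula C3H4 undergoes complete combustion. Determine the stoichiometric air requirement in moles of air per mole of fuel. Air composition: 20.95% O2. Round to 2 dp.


Balanced combustion: C3H4 + 4 O2 -> 3 CO2 + 2 H2O
O2 needed = C + H/4 = 3 + 4/4 = 4.00 moles
Air moles = O2 / 0.2095 = 4.00 / 0.2095 = 19.09 moles air


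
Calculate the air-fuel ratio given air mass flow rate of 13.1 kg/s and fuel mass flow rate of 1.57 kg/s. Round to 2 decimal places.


AFR = m_air / m_fuel
AFR = 13.1 / 1.57 = 8.34


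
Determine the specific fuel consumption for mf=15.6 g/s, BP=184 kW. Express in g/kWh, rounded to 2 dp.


SFC = (mf / BP) * 3600
Rate = 15.6 / 184 = 0.084783 g/(s*kW)
SFC = 0.084783 * 3600 = 305.22 g/kWh


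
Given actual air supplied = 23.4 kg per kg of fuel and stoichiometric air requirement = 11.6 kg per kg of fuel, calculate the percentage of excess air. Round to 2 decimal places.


Excess air = actual - stoichiometric = 23.4 - 11.6 = 11.80 kg/kg fuel
Excess air % = (excess / stoich) * 100 = (11.80 / 11.6) * 100 = 101.72%


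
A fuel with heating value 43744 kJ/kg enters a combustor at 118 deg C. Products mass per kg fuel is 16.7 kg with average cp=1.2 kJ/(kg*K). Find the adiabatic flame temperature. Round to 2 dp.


T_ad = T_in + Hc / (m_p * cp)
Denominator = 16.7 * 1.2 = 20.0400
Temperature rise = 43744 / 20.0400 = 2182.83 K
T_ad = 118 + 2182.83 = 2300.83 deg C


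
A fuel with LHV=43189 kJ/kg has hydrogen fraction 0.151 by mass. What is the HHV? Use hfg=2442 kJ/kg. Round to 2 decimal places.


HHV = LHV + hfg * 9 * H
Water addition = 2442 * 9 * 0.151 = 3318.678 kJ/kg
HHV = 43189 + 3318.678 = 46507.68 kJ/kg


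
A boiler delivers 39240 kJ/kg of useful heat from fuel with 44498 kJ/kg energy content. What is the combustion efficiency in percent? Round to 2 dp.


Efficiency = (Q_useful / Q_fuel) * 100
Efficiency = (39240 / 44498) * 100
Efficiency = 0.8818 * 100 = 88.18%


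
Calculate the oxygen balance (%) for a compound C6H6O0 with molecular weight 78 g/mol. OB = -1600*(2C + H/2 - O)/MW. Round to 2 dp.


OB = -1600 * (2C + H/2 - O) / MW
Inner = 2*6 + 6/2 - 0 = 15.00
OB = -1600 * 15.00 / 78 = -307.69%


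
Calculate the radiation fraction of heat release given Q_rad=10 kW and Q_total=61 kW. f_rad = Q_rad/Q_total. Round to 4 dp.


f_rad = Q_rad / Q_total
f_rad = 10 / 61 = 0.1639


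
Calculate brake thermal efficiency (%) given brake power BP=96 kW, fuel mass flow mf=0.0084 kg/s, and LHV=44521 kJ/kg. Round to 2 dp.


eta_BTE = (BP / (mf * LHV)) * 100
Denominator = 0.0084 * 44521 = 373.9764 kW
eta_BTE = (96 / 373.9764) * 100 = 25.67%


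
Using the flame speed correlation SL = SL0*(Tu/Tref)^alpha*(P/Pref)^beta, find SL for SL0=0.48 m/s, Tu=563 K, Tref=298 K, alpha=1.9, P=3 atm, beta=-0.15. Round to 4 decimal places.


SL = SL0 * (Tu/Tref)^alpha * (P/Pref)^beta
T ratio = 563/298 = 1.88926174
(T ratio)^alpha = 1.88926174^1.9 = 3.349308
(P/Pref)^beta = 3^(-0.15) = 0.848070
SL = 0.48 * 3.349308 * 0.848070 = 1.3634 m/s


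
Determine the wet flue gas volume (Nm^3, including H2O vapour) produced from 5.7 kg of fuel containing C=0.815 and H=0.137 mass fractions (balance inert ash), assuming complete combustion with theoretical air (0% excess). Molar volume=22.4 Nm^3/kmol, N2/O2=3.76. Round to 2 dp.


Per kg fuel: CO2 = (C/12 kmol)*22.4 = (0.815/12)*22.4 = 1.52133 Nm^3
Per kg fuel: H2O = (H/2 kmol)*22.4 = (0.137/2)*22.4 = 1.53440 Nm^3
O2 needed per kg fuel = C/12 + H/4 = 0.815/12 + 0.137/4 = 0.10216667 kmol
Per kg fuel: N2 = O2*3.76*22.4 = 0.10216667*3.76*22.4 = 8.60489 Nm^3
Total per kg = 1.52133 + 1.53440 + 8.60489 = 11.66062 Nm^3
Total = 11.66062 * 5.7 = 66.47 Nm^3


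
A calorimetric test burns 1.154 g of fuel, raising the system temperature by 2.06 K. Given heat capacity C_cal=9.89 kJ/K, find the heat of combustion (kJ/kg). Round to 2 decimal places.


Hc = C_cal * delta_T / m_fuel
Q_released = 9.89 * 2.06 = 20.3734 kJ
m_fuel = 1.154 g = 1.154/1000 kg = 0.001154 kg
Hc = 20.3734 / 0.001154 = 17654.59 kJ/kg


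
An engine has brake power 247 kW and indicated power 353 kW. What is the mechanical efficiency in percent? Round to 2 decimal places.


eta_mech = (BP / IP) * 100
Ratio = 247 / 353 = 0.6997
eta_mech = 0.6997 * 100 = 69.97%


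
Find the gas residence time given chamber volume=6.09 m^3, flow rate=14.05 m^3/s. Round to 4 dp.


tau = V / Q_flow
tau = 6.09 / 14.05 = 0.4335 s


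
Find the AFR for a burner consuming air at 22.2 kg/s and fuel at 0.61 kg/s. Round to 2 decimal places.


AFR = m_air / m_fuel
AFR = 22.2 / 0.61 = 36.39


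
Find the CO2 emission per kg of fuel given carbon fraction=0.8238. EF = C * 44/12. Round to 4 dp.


EF = C_frac * (M_CO2 / M_C)
EF = 0.8238 * (44/12)
EF = 0.8238 * 3.666667 = 3.0206 kg_CO2/kg_fuel


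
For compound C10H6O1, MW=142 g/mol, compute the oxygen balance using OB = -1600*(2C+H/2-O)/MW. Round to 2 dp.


OB = -1600 * (2C + H/2 - O) / MW
Inner = 2*10 + 6/2 - 1 = 22.00
OB = -1600 * 22.00 / 142 = -247.89%


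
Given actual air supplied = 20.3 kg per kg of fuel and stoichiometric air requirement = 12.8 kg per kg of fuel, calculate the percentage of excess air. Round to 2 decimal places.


Excess air = actual - stoichiometric = 20.3 - 12.8 = 7.50 kg/kg fuel
Excess air % = (excess / stoich) * 100 = (7.50 / 12.8) * 100 = 58.59%


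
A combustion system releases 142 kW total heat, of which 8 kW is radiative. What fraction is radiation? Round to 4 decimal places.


f_rad = Q_rad / Q_total
f_rad = 8 / 142 = 0.0563


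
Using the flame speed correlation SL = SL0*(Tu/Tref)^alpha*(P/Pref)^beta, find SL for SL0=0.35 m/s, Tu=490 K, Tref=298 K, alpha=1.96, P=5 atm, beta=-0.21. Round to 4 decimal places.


SL = SL0 * (Tu/Tref)^alpha * (P/Pref)^beta
T ratio = 490/298 = 1.64429530
(T ratio)^alpha = 1.64429530^1.96 = 2.650455
(P/Pref)^beta = 5^(-0.21) = 0.713208
SL = 0.35 * 2.650455 * 0.713208 = 0.6616 m/s


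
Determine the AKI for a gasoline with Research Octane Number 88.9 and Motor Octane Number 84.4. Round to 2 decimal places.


AKI = (RON + MON) / 2
AKI = (88.9 + 84.4) / 2
AKI = 173.3 / 2 = 86.65


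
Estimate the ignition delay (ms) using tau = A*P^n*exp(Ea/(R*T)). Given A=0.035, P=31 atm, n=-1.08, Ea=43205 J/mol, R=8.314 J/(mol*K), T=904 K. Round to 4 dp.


tau = A * P^n * exp(Ea/(R*T))
P^n = 31^(-1.08) = 0.02450921
Ea/(R*T) = 43205/(8.314*904) = 5.748514
exp(Ea/(R*T)) = 313.723976
tau = 0.035 * 0.02450921 * 313.723976 = 0.2691 ms


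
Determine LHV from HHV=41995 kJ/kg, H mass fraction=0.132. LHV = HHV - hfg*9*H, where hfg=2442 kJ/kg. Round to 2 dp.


LHV = HHV - hfg * 9 * H
Water correction = 2442 * 9 * 0.132 = 2901.096 kJ/kg
LHV = 41995 - 2901.096 = 39093.90 kJ/kg


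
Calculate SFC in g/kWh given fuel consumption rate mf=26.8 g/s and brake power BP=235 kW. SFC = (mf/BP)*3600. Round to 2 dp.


SFC = (mf / BP) * 3600
Rate = 26.8 / 235 = 0.114043 g/(s*kW)
SFC = 0.114043 * 3600 = 410.55 g/kWh


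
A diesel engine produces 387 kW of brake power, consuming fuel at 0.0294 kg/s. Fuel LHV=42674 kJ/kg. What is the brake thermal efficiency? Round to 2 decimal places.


eta_BTE = (BP / (mf * LHV)) * 100
Denominator = 0.0294 * 42674 = 1254.6156 kW
eta_BTE = (387 / 1254.6156) * 100 = 30.85%


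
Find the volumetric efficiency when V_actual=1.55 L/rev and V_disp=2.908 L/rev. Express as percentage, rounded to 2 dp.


eta_v = (V_actual / V_disp) * 100
Ratio = 1.55 / 2.908 = 0.5330
eta_v = 0.5330 * 100 = 53.30%


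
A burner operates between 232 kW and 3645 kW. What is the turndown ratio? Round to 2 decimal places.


TDR = Q_max / Q_min
TDR = 3645 / 232 = 15.71


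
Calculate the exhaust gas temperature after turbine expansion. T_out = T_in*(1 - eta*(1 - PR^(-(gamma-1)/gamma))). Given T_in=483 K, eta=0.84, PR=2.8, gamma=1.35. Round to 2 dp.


T_out = T_in * (1 - eta * (1 - PR^(-(gamma-1)/gamma)))
Exponent = -(1.35-1)/1.35 = -0.25925926
PR^exp = 2.8^(-0.25925926) = 0.76572026
Factor = 1 - 0.84*(1 - 0.76572026) = 0.80320502
T_out = 483 * 0.80320502 = 387.95 K


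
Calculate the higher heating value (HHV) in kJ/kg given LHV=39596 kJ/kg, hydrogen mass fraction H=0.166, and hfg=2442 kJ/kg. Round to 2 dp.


HHV = LHV + hfg * 9 * H
Water addition = 2442 * 9 * 0.166 = 3648.348 kJ/kg
HHV = 39596 + 3648.348 = 43244.35 kJ/kg


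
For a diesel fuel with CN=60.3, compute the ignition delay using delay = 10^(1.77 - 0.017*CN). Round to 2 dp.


delay = 10^(1.77 - 0.017*CN)
Exponent = 1.77 - 0.017*60.3 = 0.7449
delay = 10^0.7449 = 5.56 ms


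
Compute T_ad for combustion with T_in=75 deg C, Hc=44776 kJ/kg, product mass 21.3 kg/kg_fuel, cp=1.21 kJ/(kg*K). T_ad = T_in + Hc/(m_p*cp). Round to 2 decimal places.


T_ad = T_in + Hc / (m_p * cp)
Denominator = 21.3 * 1.21 = 25.7730
Temperature rise = 44776 / 25.7730 = 1737.32 K
T_ad = 75 + 1737.32 = 1812.32 deg C


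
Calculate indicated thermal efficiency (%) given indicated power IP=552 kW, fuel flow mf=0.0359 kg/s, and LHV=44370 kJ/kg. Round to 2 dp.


eta_ith = (IP / (mf * LHV)) * 100
Denominator = 0.0359 * 44370 = 1592.8830 kW
eta_ith = (552 / 1592.8830) * 100 = 34.65%


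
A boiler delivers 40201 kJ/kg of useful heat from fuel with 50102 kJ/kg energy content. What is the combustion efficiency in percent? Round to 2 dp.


Efficiency = (Q_useful / Q_fuel) * 100
Efficiency = (40201 / 50102) * 100
Efficiency = 0.8024 * 100 = 80.24%


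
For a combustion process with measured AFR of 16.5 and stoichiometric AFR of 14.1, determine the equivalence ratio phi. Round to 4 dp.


phi = AFR_stoich / AFR_actual
phi = 14.1 / 16.5 = 0.8545


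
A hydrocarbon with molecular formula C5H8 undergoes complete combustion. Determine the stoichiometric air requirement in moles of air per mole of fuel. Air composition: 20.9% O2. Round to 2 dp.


Balanced combustion: C5H8 + 7 O2 -> 5 CO2 + 4 H2O
O2 needed = C + H/4 = 5 + 8/4 = 7.00 moles
Air moles = O2 / 0.209 = 7.00 / 0.209 = 33.49 moles air


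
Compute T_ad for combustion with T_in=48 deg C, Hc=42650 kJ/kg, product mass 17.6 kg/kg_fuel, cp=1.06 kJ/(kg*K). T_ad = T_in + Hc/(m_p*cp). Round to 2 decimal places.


T_ad = T_in + Hc / (m_p * cp)
Denominator = 17.6 * 1.06 = 18.6560
Temperature rise = 42650 / 18.6560 = 2286.13 K
T_ad = 48 + 2286.13 = 2334.13 deg C


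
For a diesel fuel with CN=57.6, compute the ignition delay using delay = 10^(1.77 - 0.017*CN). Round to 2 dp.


delay = 10^(1.77 - 0.017*CN)
Exponent = 1.77 - 0.017*57.6 = 0.7908
delay = 10^0.7908 = 6.18 ms


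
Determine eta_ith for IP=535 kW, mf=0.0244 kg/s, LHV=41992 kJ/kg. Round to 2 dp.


eta_ith = (IP / (mf * LHV)) * 100
Denominator = 0.0244 * 41992 = 1024.6048 kW
eta_ith = (535 / 1024.6048) * 100 = 52.22%


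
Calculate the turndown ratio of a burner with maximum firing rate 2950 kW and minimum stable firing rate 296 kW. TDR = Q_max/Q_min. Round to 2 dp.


TDR = Q_max / Q_min
TDR = 2950 / 296 = 9.97


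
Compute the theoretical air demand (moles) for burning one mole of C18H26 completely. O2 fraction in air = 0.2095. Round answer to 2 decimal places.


Balanced combustion: C18H26 + 24.5 O2 -> 18 CO2 + 13 H2O
O2 needed = C + H/4 = 18 + 26/4 = 24.50 moles
Air moles = O2 / 0.2095 = 24.50 / 0.2095 = 116.95 moles air


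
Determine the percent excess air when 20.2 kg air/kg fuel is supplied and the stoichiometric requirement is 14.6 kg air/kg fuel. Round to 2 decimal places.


Excess air = actual - stoichiometric = 20.2 - 14.6 = 5.60 kg/kg fuel
Excess air % = (excess / stoich) * 100 = (5.60 / 14.6) * 100 = 38.36%


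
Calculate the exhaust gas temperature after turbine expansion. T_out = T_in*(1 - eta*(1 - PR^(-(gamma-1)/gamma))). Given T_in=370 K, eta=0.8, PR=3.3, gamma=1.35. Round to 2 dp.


T_out = T_in * (1 - eta * (1 - PR^(-(gamma-1)/gamma)))
Exponent = -(1.35-1)/1.35 = -0.25925926
PR^exp = 3.3^(-0.25925926) = 0.73378775
Factor = 1 - 0.8*(1 - 0.73378775) = 0.78703020
T_out = 370 * 0.78703020 = 291.20 K


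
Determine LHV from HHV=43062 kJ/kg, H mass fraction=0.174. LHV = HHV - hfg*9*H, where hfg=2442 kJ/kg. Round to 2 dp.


LHV = HHV - hfg * 9 * H
Water correction = 2442 * 9 * 0.174 = 3824.172 kJ/kg
LHV = 43062 - 3824.172 = 39237.83 kJ/kg


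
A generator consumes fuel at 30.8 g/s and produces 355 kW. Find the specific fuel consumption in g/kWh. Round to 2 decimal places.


SFC = (mf / BP) * 3600
Rate = 30.8 / 355 = 0.086761 g/(s*kW)
SFC = 0.086761 * 3600 = 312.34 g/kWh


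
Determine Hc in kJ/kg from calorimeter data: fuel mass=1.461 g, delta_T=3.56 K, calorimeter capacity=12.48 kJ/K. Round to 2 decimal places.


Hc = C_cal * delta_T / m_fuel
Q_released = 12.48 * 3.56 = 44.4288 kJ
m_fuel = 1.461 g = 1.461/1000 kg = 0.001461 kg
Hc = 44.4288 / 0.001461 = 30409.86 kJ/kg


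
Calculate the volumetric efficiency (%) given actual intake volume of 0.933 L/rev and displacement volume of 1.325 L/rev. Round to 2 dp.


eta_v = (V_actual / V_disp) * 100
Ratio = 0.933 / 1.325 = 0.7042
eta_v = 0.7042 * 100 = 70.42%


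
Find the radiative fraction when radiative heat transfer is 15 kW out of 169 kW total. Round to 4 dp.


f_rad = Q_rad / Q_total
f_rad = 15 / 169 = 0.0888


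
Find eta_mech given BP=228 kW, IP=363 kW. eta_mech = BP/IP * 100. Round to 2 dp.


eta_mech = (BP / IP) * 100
Ratio = 228 / 363 = 0.6281
eta_mech = 0.6281 * 100 = 62.81%


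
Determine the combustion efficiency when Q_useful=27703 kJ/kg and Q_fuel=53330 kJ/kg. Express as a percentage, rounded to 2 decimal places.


Efficiency = (Q_useful / Q_fuel) * 100
Efficiency = (27703 / 53330) * 100
Efficiency = 0.5195 * 100 = 51.95%


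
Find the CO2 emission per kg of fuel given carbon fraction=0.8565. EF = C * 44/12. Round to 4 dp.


EF = C_frac * (M_CO2 / M_C)
EF = 0.8565 * (44/12)
EF = 0.8565 * 3.666667 = 3.1405 kg_CO2/kg_fuel


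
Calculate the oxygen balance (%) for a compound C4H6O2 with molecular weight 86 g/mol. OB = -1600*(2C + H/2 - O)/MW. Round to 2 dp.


OB = -1600 * (2C + H/2 - O) / MW
Inner = 2*4 + 6/2 - 2 = 9.00
OB = -1600 * 9.00 / 86 = -167.44%


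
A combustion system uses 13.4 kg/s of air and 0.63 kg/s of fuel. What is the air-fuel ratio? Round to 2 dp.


AFR = m_air / m_fuel
AFR = 13.4 / 0.63 = 21.27


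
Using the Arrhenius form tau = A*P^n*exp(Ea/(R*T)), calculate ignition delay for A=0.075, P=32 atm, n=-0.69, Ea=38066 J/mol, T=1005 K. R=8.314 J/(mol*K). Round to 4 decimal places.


tau = A * P^n * exp(Ea/(R*T))
P^n = 32^(-0.69) = 0.09150536
Ea/(R*T) = 38066/(8.314*1005) = 4.555763
exp(Ea/(R*T)) = 95.179388
tau = 0.075 * 0.09150536 * 95.179388 = 0.6532 ms


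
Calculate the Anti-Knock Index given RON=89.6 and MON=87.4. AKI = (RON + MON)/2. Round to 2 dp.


AKI = (RON + MON) / 2
AKI = (89.6 + 87.4) / 2
AKI = 177.0 / 2 = 88.50


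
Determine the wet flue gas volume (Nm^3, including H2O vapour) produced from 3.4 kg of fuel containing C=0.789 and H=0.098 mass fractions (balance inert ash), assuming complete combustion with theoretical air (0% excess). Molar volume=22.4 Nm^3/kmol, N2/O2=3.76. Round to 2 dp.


Per kg fuel: CO2 = (C/12 kmol)*22.4 = (0.789/12)*22.4 = 1.47280 Nm^3
Per kg fuel: H2O = (H/2 kmol)*22.4 = (0.098/2)*22.4 = 1.09760 Nm^3
O2 needed per kg fuel = C/12 + H/4 = 0.789/12 + 0.098/4 = 0.09025000 kmol
Per kg fuel: N2 = O2*3.76*22.4 = 0.09025000*3.76*22.4 = 7.60122 Nm^3
Total per kg = 1.47280 + 1.09760 + 7.60122 = 10.17162 Nm^3
Total = 10.17162 * 3.4 = 34.58 Nm^3


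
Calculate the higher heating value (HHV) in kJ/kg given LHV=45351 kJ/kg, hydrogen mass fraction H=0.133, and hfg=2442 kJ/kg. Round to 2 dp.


HHV = LHV + hfg * 9 * H
Water addition = 2442 * 9 * 0.133 = 2923.074 kJ/kg
HHV = 45351 + 2923.074 = 48274.07 kJ/kg


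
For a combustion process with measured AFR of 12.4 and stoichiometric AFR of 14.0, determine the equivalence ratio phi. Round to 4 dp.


phi = AFR_stoich / AFR_actual
phi = 14.0 / 12.4 = 1.1290


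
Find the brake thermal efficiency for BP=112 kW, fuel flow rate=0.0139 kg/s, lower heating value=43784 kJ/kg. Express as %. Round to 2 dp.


eta_BTE = (BP / (mf * LHV)) * 100
Denominator = 0.0139 * 43784 = 608.5976 kW
eta_BTE = (112 / 608.5976) * 100 = 18.40%


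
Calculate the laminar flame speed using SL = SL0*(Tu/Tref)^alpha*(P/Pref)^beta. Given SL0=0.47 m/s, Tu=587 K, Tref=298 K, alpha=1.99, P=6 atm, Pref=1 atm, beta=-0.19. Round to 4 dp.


SL = SL0 * (Tu/Tref)^alpha * (P/Pref)^beta
T ratio = 587/298 = 1.96979866
(T ratio)^alpha = 1.96979866^1.99 = 3.853891
(P/Pref)^beta = 6^(-0.19) = 0.711461
SL = 0.47 * 3.853891 * 0.711461 = 1.2887 m/s


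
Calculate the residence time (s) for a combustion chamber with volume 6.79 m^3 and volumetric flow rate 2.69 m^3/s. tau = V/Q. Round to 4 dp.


tau = V / Q_flow
tau = 6.79 / 2.69 = 2.5242 s


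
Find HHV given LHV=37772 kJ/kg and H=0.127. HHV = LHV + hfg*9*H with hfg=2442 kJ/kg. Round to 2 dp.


HHV = LHV + hfg * 9 * H
Water addition = 2442 * 9 * 0.127 = 2791.206 kJ/kg
HHV = 37772 + 2791.206 = 40563.21 kJ/kg


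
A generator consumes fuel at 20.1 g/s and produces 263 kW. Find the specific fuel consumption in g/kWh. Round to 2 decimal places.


SFC = (mf / BP) * 3600
Rate = 20.1 / 263 = 0.076426 g/(s*kW)
SFC = 0.076426 * 3600 = 275.13 g/kWh


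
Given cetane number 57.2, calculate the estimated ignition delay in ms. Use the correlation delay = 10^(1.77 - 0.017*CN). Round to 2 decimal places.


delay = 10^(1.77 - 0.017*CN)
Exponent = 1.77 - 0.017*57.2 = 0.7976
delay = 10^0.7976 = 6.27 ms


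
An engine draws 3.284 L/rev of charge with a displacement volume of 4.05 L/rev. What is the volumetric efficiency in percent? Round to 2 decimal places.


eta_v = (V_actual / V_disp) * 100
Ratio = 3.284 / 4.05 = 0.8109
eta_v = 0.8109 * 100 = 81.09%
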